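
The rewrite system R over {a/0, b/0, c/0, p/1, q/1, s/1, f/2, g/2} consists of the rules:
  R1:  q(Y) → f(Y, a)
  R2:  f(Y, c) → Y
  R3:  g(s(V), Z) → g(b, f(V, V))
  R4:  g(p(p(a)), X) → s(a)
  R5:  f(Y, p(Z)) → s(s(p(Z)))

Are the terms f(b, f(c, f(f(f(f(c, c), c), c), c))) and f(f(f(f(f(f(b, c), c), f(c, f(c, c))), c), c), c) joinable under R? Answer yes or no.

yes — NF(t₁) = b, NF(t₂) = b

Reduce t₁ = f(b, f(c, f(f(f(f(c, c), c), c), c))):
1. f(b, f(c, f(f(f(f(c, c), c), c), c)))  →  f(b, f(c, f(f(f(c, c), c), c)))   [R2 at 2.2]
2. f(b, f(c, f(f(f(c, c), c), c)))  →  f(b, f(c, f(f(c, c), c)))   [R2 at 2.2]
3. f(b, f(c, f(f(c, c), c)))  →  f(b, f(c, f(c, c)))   [R2 at 2.2]
4. f(b, f(c, f(c, c)))  →  f(b, f(c, c))   [R2 at 2.2]
5. f(b, f(c, c))  →  f(b, c)   [R2 at 2]
6. f(b, c)  →  b   [R2 at ε]

Reduce t₂ = f(f(f(f(f(f(b, c), c), f(c, f(c, c))), c), c), c):
1. f(f(f(f(f(f(b, c), c), f(c, f(c, c))), c), c), c)  →  f(f(f(f(f(b, c), c), f(c, f(c, c))), c), c)   [R2 at ε]
2. f(f(f(f(f(b, c), c), f(c, f(c, c))), c), c)  →  f(f(f(f(b, c), c), f(c, f(c, c))), c)   [R2 at ε]
3. f(f(f(f(b, c), c), f(c, f(c, c))), c)  →  f(f(f(b, c), c), f(c, f(c, c)))   [R2 at ε]
4. f(f(f(b, c), c), f(c, f(c, c)))  →  f(f(b, c), f(c, f(c, c)))   [R2 at 1]
5. f(f(b, c), f(c, f(c, c)))  →  f(b, f(c, f(c, c)))   [R2 at 1]
6. f(b, f(c, f(c, c)))  →  f(b, f(c, c))   [R2 at 2.2]
7. f(b, f(c, c))  →  f(b, c)   [R2 at 2]
8. f(b, c)  →  b   [R2 at ε]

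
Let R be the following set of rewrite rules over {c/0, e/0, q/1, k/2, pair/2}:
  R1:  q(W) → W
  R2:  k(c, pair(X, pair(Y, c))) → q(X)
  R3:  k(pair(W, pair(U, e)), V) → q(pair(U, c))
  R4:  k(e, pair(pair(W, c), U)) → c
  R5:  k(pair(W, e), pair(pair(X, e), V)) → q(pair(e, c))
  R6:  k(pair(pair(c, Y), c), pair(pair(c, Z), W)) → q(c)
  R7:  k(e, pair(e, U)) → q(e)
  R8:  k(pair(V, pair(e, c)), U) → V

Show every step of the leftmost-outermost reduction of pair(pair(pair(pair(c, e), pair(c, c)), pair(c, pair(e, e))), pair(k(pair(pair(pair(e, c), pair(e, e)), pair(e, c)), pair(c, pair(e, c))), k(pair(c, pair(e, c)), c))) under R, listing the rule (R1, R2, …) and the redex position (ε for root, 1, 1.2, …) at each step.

pair(pair(pair(pair(c, e), pair(c, c)), pair(c, pair(e, e))), pair(pair(pair(e, c), pair(e, e)), c))

1. pair(pair(pair(pair(c, e), pair(c, c)), pair(c, pair(e, e))), pair(k(pair(pair(pair(e, c), pair(e, e)), pair(e, c)), pair(c, pair(e, c))), k(pair(c, pair(e, c)), c)))  →  pair(pair(pair(pair(c, e), pair(c, c)), pair(c, pair(e, e))), pair(pair(pair(e, c), pair(e, e)), k(pair(c, pair(e, c)), c)))   [R8 at 2.1]
2. pair(pair(pair(pair(c, e), pair(c, c)), pair(c, pair(e, e))), pair(pair(pair(e, c), pair(e, e)), k(pair(c, pair(e, c)), c)))  →  pair(pair(pair(pair(c, e), pair(c, c)), pair(c, pair(e, e))), pair(pair(pair(e, c), pair(e, e)), c))   [R8 at 2.2]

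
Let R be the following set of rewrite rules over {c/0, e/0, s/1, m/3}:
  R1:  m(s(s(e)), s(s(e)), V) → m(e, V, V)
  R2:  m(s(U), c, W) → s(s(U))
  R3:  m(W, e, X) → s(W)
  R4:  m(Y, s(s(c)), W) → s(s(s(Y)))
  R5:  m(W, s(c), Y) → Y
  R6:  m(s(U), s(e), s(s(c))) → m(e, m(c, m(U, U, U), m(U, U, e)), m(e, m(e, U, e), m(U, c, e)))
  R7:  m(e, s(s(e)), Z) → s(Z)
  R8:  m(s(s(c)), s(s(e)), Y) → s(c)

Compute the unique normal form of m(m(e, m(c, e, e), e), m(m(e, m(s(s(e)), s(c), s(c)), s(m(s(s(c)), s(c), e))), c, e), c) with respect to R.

1. m(m(e, m(c, e, e), e), m(m(e, m(s(s(e)), s(c), s(c)), s(m(s(s(c)), s(c), e))), c, e), c)  →  m(m(e, s(c), e), m(m(e, m(s(s(e)), s(c), s(c)), s(m(s(s(c)), s(c), e))), c, e), c)   [R3 at 1.2]
2. m(m(e, s(c), e), m(m(e, m(s(s(e)), s(c), s(c)), s(m(s(s(c)), s(c), e))), c, e), c)  →  m(e, m(m(e, m(s(s(e)), s(c), s(c)), s(m(s(s(c)), s(c), e))), c, e), c)   [R5 at 1]
3. m(e, m(m(e, m(s(s(e)), s(c), s(c)), s(m(s(s(c)), s(c), e))), c, e), c)  →  m(e, m(m(e, s(c), s(m(s(s(c)), s(c), e))), c, e), c)   [R5 at 2.1.2]
4. m(e, m(m(e, s(c), s(m(s(s(c)), s(c), e))), c, e), c)  →  m(e, m(s(m(s(s(c)), s(c), e)), c, e), c)   [R5 at 2.1]
5. m(e, m(s(m(s(s(c)), s(c), e)), c, e), c)  →  m(e, s(s(m(s(s(c)), s(c), e))), c)   [R2 at 2]
6. m(e, s(s(m(s(s(c)), s(c), e))), c)  →  m(e, s(s(e)), c)   [R5 at 2.1.1]
7. m(e, s(s(e)), c)  →  s(c)   [R7 at ε]

s(c)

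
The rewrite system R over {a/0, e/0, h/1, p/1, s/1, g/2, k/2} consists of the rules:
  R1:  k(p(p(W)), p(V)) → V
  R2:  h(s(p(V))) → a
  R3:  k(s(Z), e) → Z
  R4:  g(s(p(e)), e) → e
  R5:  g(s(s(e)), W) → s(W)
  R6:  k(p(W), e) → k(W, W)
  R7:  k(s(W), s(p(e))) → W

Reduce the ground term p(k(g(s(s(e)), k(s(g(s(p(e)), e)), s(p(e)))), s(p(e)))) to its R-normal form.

1. p(k(g(s(s(e)), k(s(g(s(p(e)), e)), s(p(e)))), s(p(e))))  →  p(k(s(k(s(g(s(p(e)), e)), s(p(e)))), s(p(e))))   [R5 at 1.1]
2. p(k(s(k(s(g(s(p(e)), e)), s(p(e)))), s(p(e))))  →  p(k(s(g(s(p(e)), e)), s(p(e))))   [R7 at 1]
3. p(k(s(g(s(p(e)), e)), s(p(e))))  →  p(g(s(p(e)), e))   [R7 at 1]
4. p(g(s(p(e)), e))  →  p(e)   [R4 at 1]

p(e)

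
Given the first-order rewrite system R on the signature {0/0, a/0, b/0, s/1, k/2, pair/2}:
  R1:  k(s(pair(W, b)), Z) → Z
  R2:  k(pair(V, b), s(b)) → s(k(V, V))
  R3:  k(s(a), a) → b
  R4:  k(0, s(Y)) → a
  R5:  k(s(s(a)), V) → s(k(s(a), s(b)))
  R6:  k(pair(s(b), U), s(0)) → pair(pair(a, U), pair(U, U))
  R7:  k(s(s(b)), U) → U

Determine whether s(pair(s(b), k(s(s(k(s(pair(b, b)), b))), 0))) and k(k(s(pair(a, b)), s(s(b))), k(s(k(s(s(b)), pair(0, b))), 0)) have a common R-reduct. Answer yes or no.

no — NF(t₁) = s(pair(s(b), 0)), NF(t₂) = 0

Reduce t₁ = s(pair(s(b), k(s(s(k(s(pair(b, b)), b))), 0))):
1. s(pair(s(b), k(s(s(k(s(pair(b, b)), b))), 0)))  →  s(pair(s(b), k(s(s(b)), 0)))   [R1 at 1.2.1.1.1]
2. s(pair(s(b), k(s(s(b)), 0)))  →  s(pair(s(b), 0))   [R7 at 1.2]

Reduce t₂ = k(k(s(pair(a, b)), s(s(b))), k(s(k(s(s(b)), pair(0, b))), 0)):
1. k(k(s(pair(a, b)), s(s(b))), k(s(k(s(s(b)), pair(0, b))), 0))  →  k(s(s(b)), k(s(k(s(s(b)), pair(0, b))), 0))   [R1 at 1]
2. k(s(s(b)), k(s(k(s(s(b)), pair(0, b))), 0))  →  k(s(k(s(s(b)), pair(0, b))), 0)   [R7 at ε]
3. k(s(k(s(s(b)), pair(0, b))), 0)  →  k(s(pair(0, b)), 0)   [R7 at 1.1]
4. k(s(pair(0, b)), 0)  →  0   [R1 at ε]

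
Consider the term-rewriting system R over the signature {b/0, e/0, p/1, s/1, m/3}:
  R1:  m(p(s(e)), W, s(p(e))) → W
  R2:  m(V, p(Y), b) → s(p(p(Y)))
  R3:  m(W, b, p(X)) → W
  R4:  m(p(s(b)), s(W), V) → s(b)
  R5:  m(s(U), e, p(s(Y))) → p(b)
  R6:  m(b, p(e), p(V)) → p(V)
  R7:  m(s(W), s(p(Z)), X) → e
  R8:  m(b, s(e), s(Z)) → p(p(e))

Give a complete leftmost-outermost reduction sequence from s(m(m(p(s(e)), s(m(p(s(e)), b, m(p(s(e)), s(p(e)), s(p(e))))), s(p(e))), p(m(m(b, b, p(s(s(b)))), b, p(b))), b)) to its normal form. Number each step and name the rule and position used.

1. s(m(m(p(s(e)), s(m(p(s(e)), b, m(p(s(e)), s(p(e)), s(p(e))))), s(p(e))), p(m(m(b, b, p(s(s(b)))), b, p(b))), b))  →  s(s(p(p(m(m(b, b, p(s(s(b)))), b, p(b))))))   [R2 at 1]
2. s(s(p(p(m(m(b, b, p(s(s(b)))), b, p(b))))))  →  s(s(p(p(m(b, b, p(s(s(b))))))))   [R3 at 1.1.1.1]
3. s(s(p(p(m(b, b, p(s(s(b))))))))  →  s(s(p(p(b))))   [R3 at 1.1.1.1]

s(s(p(p(b))))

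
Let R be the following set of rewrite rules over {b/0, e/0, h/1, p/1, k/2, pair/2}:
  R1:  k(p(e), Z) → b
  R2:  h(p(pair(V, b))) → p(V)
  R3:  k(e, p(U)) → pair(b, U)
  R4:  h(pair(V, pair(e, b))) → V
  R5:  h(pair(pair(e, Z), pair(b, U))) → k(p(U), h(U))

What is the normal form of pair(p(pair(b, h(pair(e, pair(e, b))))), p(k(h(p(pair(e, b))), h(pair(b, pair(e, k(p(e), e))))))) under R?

pair(p(pair(b, e)), p(b))

1. pair(p(pair(b, h(pair(e, pair(e, b))))), p(k(h(p(pair(e, b))), h(pair(b, pair(e, k(p(e), e)))))))  →  pair(p(pair(b, e)), p(k(h(p(pair(e, b))), h(pair(b, pair(e, k(p(e), e)))))))   [R4 at 1.1.2]
2. pair(p(pair(b, e)), p(k(h(p(pair(e, b))), h(pair(b, pair(e, k(p(e), e)))))))  →  pair(p(pair(b, e)), p(k(p(e), h(pair(b, pair(e, k(p(e), e)))))))   [R2 at 2.1.1]
3. pair(p(pair(b, e)), p(k(p(e), h(pair(b, pair(e, k(p(e), e)))))))  →  pair(p(pair(b, e)), p(b))   [R1 at 2.1]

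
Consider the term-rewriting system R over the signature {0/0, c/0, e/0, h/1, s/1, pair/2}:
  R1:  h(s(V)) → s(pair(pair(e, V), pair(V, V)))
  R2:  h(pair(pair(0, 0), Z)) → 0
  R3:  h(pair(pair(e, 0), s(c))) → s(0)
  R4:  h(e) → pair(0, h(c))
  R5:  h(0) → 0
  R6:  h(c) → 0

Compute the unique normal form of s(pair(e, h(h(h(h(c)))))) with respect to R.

s(pair(e, 0))

1. s(pair(e, h(h(h(h(c))))))  →  s(pair(e, h(h(h(0)))))   [R6 at 1.2.1.1.1]
2. s(pair(e, h(h(h(0)))))  →  s(pair(e, h(h(0))))   [R5 at 1.2.1.1]
3. s(pair(e, h(h(0))))  →  s(pair(e, h(0)))   [R5 at 1.2.1]
4. s(pair(e, h(0)))  →  s(pair(e, 0))   [R5 at 1.2]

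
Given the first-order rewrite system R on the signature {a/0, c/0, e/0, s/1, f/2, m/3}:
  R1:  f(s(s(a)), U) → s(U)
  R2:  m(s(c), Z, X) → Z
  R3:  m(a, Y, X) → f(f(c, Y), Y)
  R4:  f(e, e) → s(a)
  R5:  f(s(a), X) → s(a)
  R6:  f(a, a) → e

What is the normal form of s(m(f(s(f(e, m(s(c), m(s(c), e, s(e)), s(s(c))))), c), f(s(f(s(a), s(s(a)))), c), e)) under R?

s(s(c))

1. s(m(f(s(f(e, m(s(c), m(s(c), e, s(e)), s(s(c))))), c), f(s(f(s(a), s(s(a)))), c), e))  →  s(m(f(s(f(e, m(s(c), e, s(e)))), c), f(s(f(s(a), s(s(a)))), c), e))   [R2 at 1.1.1.1.2]
2. s(m(f(s(f(e, m(s(c), e, s(e)))), c), f(s(f(s(a), s(s(a)))), c), e))  →  s(m(f(s(f(e, e)), c), f(s(f(s(a), s(s(a)))), c), e))   [R2 at 1.1.1.1.2]
3. s(m(f(s(f(e, e)), c), f(s(f(s(a), s(s(a)))), c), e))  →  s(m(f(s(s(a)), c), f(s(f(s(a), s(s(a)))), c), e))   [R4 at 1.1.1.1]
4. s(m(f(s(s(a)), c), f(s(f(s(a), s(s(a)))), c), e))  →  s(m(s(c), f(s(f(s(a), s(s(a)))), c), e))   [R1 at 1.1]
5. s(m(s(c), f(s(f(s(a), s(s(a)))), c), e))  →  s(f(s(f(s(a), s(s(a)))), c))   [R2 at 1]
6. s(f(s(f(s(a), s(s(a)))), c))  →  s(f(s(s(a)), c))   [R5 at 1.1.1]
7. s(f(s(s(a)), c))  →  s(s(c))   [R1 at 1]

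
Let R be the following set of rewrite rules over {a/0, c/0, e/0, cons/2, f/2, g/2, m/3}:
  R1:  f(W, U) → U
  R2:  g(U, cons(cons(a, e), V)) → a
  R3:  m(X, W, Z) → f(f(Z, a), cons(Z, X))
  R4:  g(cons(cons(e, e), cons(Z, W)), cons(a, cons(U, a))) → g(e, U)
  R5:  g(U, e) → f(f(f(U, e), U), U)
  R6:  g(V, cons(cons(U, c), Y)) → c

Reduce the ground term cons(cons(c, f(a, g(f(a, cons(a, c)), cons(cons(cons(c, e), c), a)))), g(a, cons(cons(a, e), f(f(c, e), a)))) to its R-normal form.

cons(cons(c, c), a)

1. cons(cons(c, f(a, g(f(a, cons(a, c)), cons(cons(cons(c, e), c), a)))), g(a, cons(cons(a, e), f(f(c, e), a))))  →  cons(cons(c, g(f(a, cons(a, c)), cons(cons(cons(c, e), c), a))), g(a, cons(cons(a, e), f(f(c, e), a))))   [R1 at 1.2]
2. cons(cons(c, g(f(a, cons(a, c)), cons(cons(cons(c, e), c), a))), g(a, cons(cons(a, e), f(f(c, e), a))))  →  cons(cons(c, c), g(a, cons(cons(a, e), f(f(c, e), a))))   [R6 at 1.2]
3. cons(cons(c, c), g(a, cons(cons(a, e), f(f(c, e), a))))  →  cons(cons(c, c), a)   [R2 at 2]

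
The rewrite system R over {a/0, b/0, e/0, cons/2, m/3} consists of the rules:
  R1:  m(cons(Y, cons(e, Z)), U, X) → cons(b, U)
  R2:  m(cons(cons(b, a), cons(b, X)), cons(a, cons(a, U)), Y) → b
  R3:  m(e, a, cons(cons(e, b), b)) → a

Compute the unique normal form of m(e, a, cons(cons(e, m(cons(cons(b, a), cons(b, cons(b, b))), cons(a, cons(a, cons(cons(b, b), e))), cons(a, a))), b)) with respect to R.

a

1. m(e, a, cons(cons(e, m(cons(cons(b, a), cons(b, cons(b, b))), cons(a, cons(a, cons(cons(b, b), e))), cons(a, a))), b))  →  m(e, a, cons(cons(e, b), b))   [R2 at 3.1.2]
2. m(e, a, cons(cons(e, b), b))  →  a   [R3 at ε]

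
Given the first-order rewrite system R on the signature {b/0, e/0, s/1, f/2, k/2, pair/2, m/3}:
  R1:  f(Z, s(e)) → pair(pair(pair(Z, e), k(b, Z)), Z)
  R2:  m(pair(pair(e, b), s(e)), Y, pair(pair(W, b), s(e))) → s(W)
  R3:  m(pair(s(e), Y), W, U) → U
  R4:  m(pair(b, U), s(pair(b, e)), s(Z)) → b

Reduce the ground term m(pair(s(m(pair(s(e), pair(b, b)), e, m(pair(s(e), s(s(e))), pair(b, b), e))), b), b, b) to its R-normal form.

b

1. m(pair(s(m(pair(s(e), pair(b, b)), e, m(pair(s(e), s(s(e))), pair(b, b), e))), b), b, b)  →  m(pair(s(m(pair(s(e), s(s(e))), pair(b, b), e)), b), b, b)   [R3 at 1.1.1]
2. m(pair(s(m(pair(s(e), s(s(e))), pair(b, b), e)), b), b, b)  →  m(pair(s(e), b), b, b)   [R3 at 1.1.1]
3. m(pair(s(e), b), b, b)  →  b   [R3 at ε]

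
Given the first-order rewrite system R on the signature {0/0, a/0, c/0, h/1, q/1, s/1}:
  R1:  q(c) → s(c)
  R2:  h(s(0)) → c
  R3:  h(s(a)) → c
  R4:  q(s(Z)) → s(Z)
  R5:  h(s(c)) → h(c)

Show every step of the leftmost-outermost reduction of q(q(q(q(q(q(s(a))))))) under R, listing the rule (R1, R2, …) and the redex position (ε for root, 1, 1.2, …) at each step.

1. q(q(q(q(q(q(s(a)))))))  →  q(q(q(q(q(s(a))))))   [R4 at 1.1.1.1.1]
2. q(q(q(q(q(s(a))))))  →  q(q(q(q(s(a)))))   [R4 at 1.1.1.1]
3. q(q(q(q(s(a)))))  →  q(q(q(s(a))))   [R4 at 1.1.1]
4. q(q(q(s(a))))  →  q(q(s(a)))   [R4 at 1.1]
5. q(q(s(a)))  →  q(s(a))   [R4 at 1]
6. q(s(a))  →  s(a)   [R4 at ε]

s(a)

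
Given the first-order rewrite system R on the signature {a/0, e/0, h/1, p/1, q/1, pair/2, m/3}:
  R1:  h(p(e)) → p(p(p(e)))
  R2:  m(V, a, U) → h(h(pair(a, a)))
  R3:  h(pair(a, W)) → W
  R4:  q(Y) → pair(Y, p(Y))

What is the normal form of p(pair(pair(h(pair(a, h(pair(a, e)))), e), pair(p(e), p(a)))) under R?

1. p(pair(pair(h(pair(a, h(pair(a, e)))), e), pair(p(e), p(a))))  →  p(pair(pair(h(pair(a, e)), e), pair(p(e), p(a))))   [R3 at 1.1.1]
2. p(pair(pair(h(pair(a, e)), e), pair(p(e), p(a))))  →  p(pair(pair(e, e), pair(p(e), p(a))))   [R3 at 1.1.1]

p(pair(pair(e, e), pair(p(e), p(a))))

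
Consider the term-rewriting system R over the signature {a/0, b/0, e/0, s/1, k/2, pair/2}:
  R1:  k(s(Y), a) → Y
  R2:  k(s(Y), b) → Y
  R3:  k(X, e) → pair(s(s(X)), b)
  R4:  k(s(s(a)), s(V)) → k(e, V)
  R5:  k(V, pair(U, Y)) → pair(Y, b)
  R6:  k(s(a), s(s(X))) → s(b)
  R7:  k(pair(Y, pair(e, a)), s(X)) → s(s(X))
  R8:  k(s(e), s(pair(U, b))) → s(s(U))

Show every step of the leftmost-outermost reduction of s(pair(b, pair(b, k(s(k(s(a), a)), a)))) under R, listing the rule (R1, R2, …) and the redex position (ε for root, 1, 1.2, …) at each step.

1. s(pair(b, pair(b, k(s(k(s(a), a)), a))))  →  s(pair(b, pair(b, k(s(a), a))))   [R1 at 1.2.2]
2. s(pair(b, pair(b, k(s(a), a))))  →  s(pair(b, pair(b, a)))   [R1 at 1.2.2]

s(pair(b, pair(b, a)))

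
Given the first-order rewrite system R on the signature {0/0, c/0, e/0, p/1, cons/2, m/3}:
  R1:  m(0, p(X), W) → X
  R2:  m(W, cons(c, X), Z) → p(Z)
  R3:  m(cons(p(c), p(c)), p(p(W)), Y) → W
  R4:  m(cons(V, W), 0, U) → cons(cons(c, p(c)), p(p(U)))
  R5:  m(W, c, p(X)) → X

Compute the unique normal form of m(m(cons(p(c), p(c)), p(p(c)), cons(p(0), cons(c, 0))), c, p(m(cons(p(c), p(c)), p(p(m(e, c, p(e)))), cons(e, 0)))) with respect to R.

e

1. m(m(cons(p(c), p(c)), p(p(c)), cons(p(0), cons(c, 0))), c, p(m(cons(p(c), p(c)), p(p(m(e, c, p(e)))), cons(e, 0))))  →  m(cons(p(c), p(c)), p(p(m(e, c, p(e)))), cons(e, 0))   [R5 at ε]
2. m(cons(p(c), p(c)), p(p(m(e, c, p(e)))), cons(e, 0))  →  m(e, c, p(e))   [R3 at ε]
3. m(e, c, p(e))  →  e   [R5 at ε]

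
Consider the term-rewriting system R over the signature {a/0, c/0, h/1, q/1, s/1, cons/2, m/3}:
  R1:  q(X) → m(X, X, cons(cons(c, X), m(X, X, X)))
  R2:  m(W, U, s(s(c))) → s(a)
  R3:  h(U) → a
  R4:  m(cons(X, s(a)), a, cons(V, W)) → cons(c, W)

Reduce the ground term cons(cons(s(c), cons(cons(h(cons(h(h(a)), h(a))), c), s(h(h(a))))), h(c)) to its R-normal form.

cons(cons(s(c), cons(cons(a, c), s(a))), a)

1. cons(cons(s(c), cons(cons(h(cons(h(h(a)), h(a))), c), s(h(h(a))))), h(c))  →  cons(cons(s(c), cons(cons(a, c), s(h(h(a))))), h(c))   [R3 at 1.2.1.1]
2. cons(cons(s(c), cons(cons(a, c), s(h(h(a))))), h(c))  →  cons(cons(s(c), cons(cons(a, c), s(a))), h(c))   [R3 at 1.2.2.1]
3. cons(cons(s(c), cons(cons(a, c), s(a))), h(c))  →  cons(cons(s(c), cons(cons(a, c), s(a))), a)   [R3 at 2]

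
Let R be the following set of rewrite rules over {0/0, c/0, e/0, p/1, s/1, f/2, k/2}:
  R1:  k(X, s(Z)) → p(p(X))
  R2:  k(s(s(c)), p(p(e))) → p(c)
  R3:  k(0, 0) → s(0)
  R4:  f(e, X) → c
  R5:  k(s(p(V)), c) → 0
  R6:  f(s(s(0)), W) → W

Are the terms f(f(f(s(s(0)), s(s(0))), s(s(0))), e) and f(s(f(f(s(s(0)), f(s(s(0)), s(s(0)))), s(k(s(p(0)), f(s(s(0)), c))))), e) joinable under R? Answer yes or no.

Reduce t₁ = f(f(f(s(s(0)), s(s(0))), s(s(0))), e):
1. f(f(f(s(s(0)), s(s(0))), s(s(0))), e)  →  f(f(s(s(0)), s(s(0))), e)   [R6 at 1.1]
2. f(f(s(s(0)), s(s(0))), e)  →  f(s(s(0)), e)   [R6 at 1]
3. f(s(s(0)), e)  →  e   [R6 at ε]

Reduce t₂ = f(s(f(f(s(s(0)), f(s(s(0)), s(s(0)))), s(k(s(p(0)), f(s(s(0)), c))))), e):
1. f(s(f(f(s(s(0)), f(s(s(0)), s(s(0)))), s(k(s(p(0)), f(s(s(0)), c))))), e)  →  f(s(f(f(s(s(0)), s(s(0))), s(k(s(p(0)), f(s(s(0)), c))))), e)   [R6 at 1.1.1]
2. f(s(f(f(s(s(0)), s(s(0))), s(k(s(p(0)), f(s(s(0)), c))))), e)  →  f(s(f(s(s(0)), s(k(s(p(0)), f(s(s(0)), c))))), e)   [R6 at 1.1.1]
3. f(s(f(s(s(0)), s(k(s(p(0)), f(s(s(0)), c))))), e)  →  f(s(s(k(s(p(0)), f(s(s(0)), c)))), e)   [R6 at 1.1]
4. f(s(s(k(s(p(0)), f(s(s(0)), c)))), e)  →  f(s(s(k(s(p(0)), c))), e)   [R6 at 1.1.1.2]
5. f(s(s(k(s(p(0)), c))), e)  →  f(s(s(0)), e)   [R5 at 1.1.1]
6. f(s(s(0)), e)  →  e   [R6 at ε]

yes — NF(t₁) = e, NF(t₂) = e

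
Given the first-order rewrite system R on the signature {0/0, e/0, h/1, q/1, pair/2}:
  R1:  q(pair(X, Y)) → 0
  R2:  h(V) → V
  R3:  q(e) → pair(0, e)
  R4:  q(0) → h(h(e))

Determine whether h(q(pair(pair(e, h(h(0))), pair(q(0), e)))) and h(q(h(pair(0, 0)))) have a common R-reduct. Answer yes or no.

yes — NF(t₁) = 0, NF(t₂) = 0

Reduce t₁ = h(q(pair(pair(e, h(h(0))), pair(q(0), e)))):
1. h(q(pair(pair(e, h(h(0))), pair(q(0), e))))  →  q(pair(pair(e, h(h(0))), pair(q(0), e)))   [R2 at ε]
2. q(pair(pair(e, h(h(0))), pair(q(0), e)))  →  0   [R1 at ε]

Reduce t₂ = h(q(h(pair(0, 0)))):
1. h(q(h(pair(0, 0))))  →  q(h(pair(0, 0)))   [R2 at ε]
2. q(h(pair(0, 0)))  →  q(pair(0, 0))   [R2 at 1]
3. q(pair(0, 0))  →  0   [R1 at ε]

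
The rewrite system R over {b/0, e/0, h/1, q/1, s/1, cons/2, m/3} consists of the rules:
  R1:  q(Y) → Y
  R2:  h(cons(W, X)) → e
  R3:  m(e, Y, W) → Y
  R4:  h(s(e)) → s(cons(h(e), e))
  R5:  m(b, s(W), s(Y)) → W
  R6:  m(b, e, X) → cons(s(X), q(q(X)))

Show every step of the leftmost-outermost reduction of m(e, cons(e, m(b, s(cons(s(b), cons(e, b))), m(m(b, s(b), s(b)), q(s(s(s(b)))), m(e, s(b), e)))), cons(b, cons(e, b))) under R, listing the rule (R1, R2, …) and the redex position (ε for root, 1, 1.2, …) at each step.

1. m(e, cons(e, m(b, s(cons(s(b), cons(e, b))), m(m(b, s(b), s(b)), q(s(s(s(b)))), m(e, s(b), e)))), cons(b, cons(e, b)))  →  cons(e, m(b, s(cons(s(b), cons(e, b))), m(m(b, s(b), s(b)), q(s(s(s(b)))), m(e, s(b), e))))   [R3 at ε]
2. cons(e, m(b, s(cons(s(b), cons(e, b))), m(m(b, s(b), s(b)), q(s(s(s(b)))), m(e, s(b), e))))  →  cons(e, m(b, s(cons(s(b), cons(e, b))), m(b, q(s(s(s(b)))), m(e, s(b), e))))   [R5 at 2.3.1]
3. cons(e, m(b, s(cons(s(b), cons(e, b))), m(b, q(s(s(s(b)))), m(e, s(b), e))))  →  cons(e, m(b, s(cons(s(b), cons(e, b))), m(b, s(s(s(b))), m(e, s(b), e))))   [R1 at 2.3.2]
4. cons(e, m(b, s(cons(s(b), cons(e, b))), m(b, s(s(s(b))), m(e, s(b), e))))  →  cons(e, m(b, s(cons(s(b), cons(e, b))), m(b, s(s(s(b))), s(b))))   [R3 at 2.3.3]
5. cons(e, m(b, s(cons(s(b), cons(e, b))), m(b, s(s(s(b))), s(b))))  →  cons(e, m(b, s(cons(s(b), cons(e, b))), s(s(b))))   [R5 at 2.3]
6. cons(e, m(b, s(cons(s(b), cons(e, b))), s(s(b))))  →  cons(e, cons(s(b), cons(e, b)))   [R5 at 2]

cons(e, cons(s(b), cons(e, b)))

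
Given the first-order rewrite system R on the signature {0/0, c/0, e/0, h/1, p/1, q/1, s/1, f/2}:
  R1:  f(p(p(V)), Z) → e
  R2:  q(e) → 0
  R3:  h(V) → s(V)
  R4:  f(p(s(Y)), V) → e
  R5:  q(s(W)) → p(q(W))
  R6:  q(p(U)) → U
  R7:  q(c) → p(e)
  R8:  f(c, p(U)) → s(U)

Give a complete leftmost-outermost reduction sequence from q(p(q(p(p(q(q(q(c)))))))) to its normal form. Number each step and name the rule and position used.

p(0)

1. q(p(q(p(p(q(q(q(c))))))))  →  q(p(p(q(q(q(c))))))   [R6 at ε]
2. q(p(p(q(q(q(c))))))  →  p(q(q(q(c))))   [R6 at ε]
3. p(q(q(q(c))))  →  p(q(q(p(e))))   [R7 at 1.1.1]
4. p(q(q(p(e))))  →  p(q(e))   [R6 at 1.1]
5. p(q(e))  →  p(0)   [R2 at 1]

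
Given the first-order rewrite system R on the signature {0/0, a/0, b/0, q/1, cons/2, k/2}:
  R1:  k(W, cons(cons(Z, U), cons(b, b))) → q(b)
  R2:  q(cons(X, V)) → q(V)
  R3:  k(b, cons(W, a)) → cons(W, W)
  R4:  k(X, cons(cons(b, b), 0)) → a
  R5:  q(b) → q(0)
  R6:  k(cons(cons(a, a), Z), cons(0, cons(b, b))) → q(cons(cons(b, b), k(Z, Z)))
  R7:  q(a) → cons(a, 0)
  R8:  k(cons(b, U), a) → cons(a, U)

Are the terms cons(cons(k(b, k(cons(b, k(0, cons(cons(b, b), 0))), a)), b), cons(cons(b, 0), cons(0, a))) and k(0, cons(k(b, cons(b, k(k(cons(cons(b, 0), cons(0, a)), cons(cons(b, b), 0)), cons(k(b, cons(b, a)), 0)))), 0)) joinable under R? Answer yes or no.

no — NF(t₁) = cons(cons(cons(a, a), b), cons(cons(b, 0), cons(0, a))), NF(t₂) = a

Reduce t₁ = cons(cons(k(b, k(cons(b, k(0, cons(cons(b, b), 0))), a)), b), cons(cons(b, 0), cons(0, a))):
1. cons(cons(k(b, k(cons(b, k(0, cons(cons(b, b), 0))), a)), b), cons(cons(b, 0), cons(0, a)))  →  cons(cons(k(b, cons(a, k(0, cons(cons(b, b), 0)))), b), cons(cons(b, 0), cons(0, a)))   [R8 at 1.1.2]
2. cons(cons(k(b, cons(a, k(0, cons(cons(b, b), 0)))), b), cons(cons(b, 0), cons(0, a)))  →  cons(cons(k(b, cons(a, a)), b), cons(cons(b, 0), cons(0, a)))   [R4 at 1.1.2.2]
3. cons(cons(k(b, cons(a, a)), b), cons(cons(b, 0), cons(0, a)))  →  cons(cons(cons(a, a), b), cons(cons(b, 0), cons(0, a)))   [R3 at 1.1]

Reduce t₂ = k(0, cons(k(b, cons(b, k(k(cons(cons(b, 0), cons(0, a)), cons(cons(b, b), 0)), cons(k(b, cons(b, a)), 0)))), 0)):
1. k(0, cons(k(b, cons(b, k(k(cons(cons(b, 0), cons(0, a)), cons(cons(b, b), 0)), cons(k(b, cons(b, a)), 0)))), 0))  →  k(0, cons(k(b, cons(b, k(a, cons(k(b, cons(b, a)), 0)))), 0))   [R4 at 2.1.2.2.1]
2. k(0, cons(k(b, cons(b, k(a, cons(k(b, cons(b, a)), 0)))), 0))  →  k(0, cons(k(b, cons(b, k(a, cons(cons(b, b), 0)))), 0))   [R3 at 2.1.2.2.2.1]
3. k(0, cons(k(b, cons(b, k(a, cons(cons(b, b), 0)))), 0))  →  k(0, cons(k(b, cons(b, a)), 0))   [R4 at 2.1.2.2]
4. k(0, cons(k(b, cons(b, a)), 0))  →  k(0, cons(cons(b, b), 0))   [R3 at 2.1]
5. k(0, cons(cons(b, b), 0))  →  a   [R4 at ε]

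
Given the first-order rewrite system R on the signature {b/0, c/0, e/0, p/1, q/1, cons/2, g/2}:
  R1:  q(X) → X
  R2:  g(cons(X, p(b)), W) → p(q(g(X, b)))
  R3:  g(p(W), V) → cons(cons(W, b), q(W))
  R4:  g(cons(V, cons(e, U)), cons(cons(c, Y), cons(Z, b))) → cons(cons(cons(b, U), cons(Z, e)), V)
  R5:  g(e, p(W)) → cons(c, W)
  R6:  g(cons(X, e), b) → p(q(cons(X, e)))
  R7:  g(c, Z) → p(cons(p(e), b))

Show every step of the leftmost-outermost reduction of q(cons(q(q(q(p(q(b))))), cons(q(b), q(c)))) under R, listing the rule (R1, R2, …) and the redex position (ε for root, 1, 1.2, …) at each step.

1. q(cons(q(q(q(p(q(b))))), cons(q(b), q(c))))  →  cons(q(q(q(p(q(b))))), cons(q(b), q(c)))   [R1 at ε]
2. cons(q(q(q(p(q(b))))), cons(q(b), q(c)))  →  cons(q(q(p(q(b)))), cons(q(b), q(c)))   [R1 at 1]
3. cons(q(q(p(q(b)))), cons(q(b), q(c)))  →  cons(q(p(q(b))), cons(q(b), q(c)))   [R1 at 1]
4. cons(q(p(q(b))), cons(q(b), q(c)))  →  cons(p(q(b)), cons(q(b), q(c)))   [R1 at 1]
5. cons(p(q(b)), cons(q(b), q(c)))  →  cons(p(b), cons(q(b), q(c)))   [R1 at 1.1]
6. cons(p(b), cons(q(b), q(c)))  →  cons(p(b), cons(b, q(c)))   [R1 at 2.1]
7. cons(p(b), cons(b, q(c)))  →  cons(p(b), cons(b, c))   [R1 at 2.2]

cons(p(b), cons(b, c))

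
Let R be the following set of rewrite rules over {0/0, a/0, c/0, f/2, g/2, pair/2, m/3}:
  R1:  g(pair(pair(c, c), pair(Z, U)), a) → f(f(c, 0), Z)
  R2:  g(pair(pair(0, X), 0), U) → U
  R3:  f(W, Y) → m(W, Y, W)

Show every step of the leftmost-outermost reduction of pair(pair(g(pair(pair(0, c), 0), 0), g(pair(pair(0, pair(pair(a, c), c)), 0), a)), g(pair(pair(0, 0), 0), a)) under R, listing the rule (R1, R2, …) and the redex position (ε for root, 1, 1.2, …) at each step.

pair(pair(0, a), a)

1. pair(pair(g(pair(pair(0, c), 0), 0), g(pair(pair(0, pair(pair(a, c), c)), 0), a)), g(pair(pair(0, 0), 0), a))  →  pair(pair(0, g(pair(pair(0, pair(pair(a, c), c)), 0), a)), g(pair(pair(0, 0), 0), a))   [R2 at 1.1]
2. pair(pair(0, g(pair(pair(0, pair(pair(a, c), c)), 0), a)), g(pair(pair(0, 0), 0), a))  →  pair(pair(0, a), g(pair(pair(0, 0), 0), a))   [R2 at 1.2]
3. pair(pair(0, a), g(pair(pair(0, 0), 0), a))  →  pair(pair(0, a), a)   [R2 at 2]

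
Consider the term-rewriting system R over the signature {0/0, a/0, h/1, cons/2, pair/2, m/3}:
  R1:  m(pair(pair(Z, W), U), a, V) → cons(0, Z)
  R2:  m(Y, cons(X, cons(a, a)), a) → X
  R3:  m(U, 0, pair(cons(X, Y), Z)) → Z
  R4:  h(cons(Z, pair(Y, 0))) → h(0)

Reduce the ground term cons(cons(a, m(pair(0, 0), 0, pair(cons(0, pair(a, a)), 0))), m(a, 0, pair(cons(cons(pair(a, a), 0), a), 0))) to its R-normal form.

cons(cons(a, 0), 0)

1. cons(cons(a, m(pair(0, 0), 0, pair(cons(0, pair(a, a)), 0))), m(a, 0, pair(cons(cons(pair(a, a), 0), a), 0)))  →  cons(cons(a, 0), m(a, 0, pair(cons(cons(pair(a, a), 0), a), 0)))   [R3 at 1.2]
2. cons(cons(a, 0), m(a, 0, pair(cons(cons(pair(a, a), 0), a), 0)))  →  cons(cons(a, 0), 0)   [R3 at 2]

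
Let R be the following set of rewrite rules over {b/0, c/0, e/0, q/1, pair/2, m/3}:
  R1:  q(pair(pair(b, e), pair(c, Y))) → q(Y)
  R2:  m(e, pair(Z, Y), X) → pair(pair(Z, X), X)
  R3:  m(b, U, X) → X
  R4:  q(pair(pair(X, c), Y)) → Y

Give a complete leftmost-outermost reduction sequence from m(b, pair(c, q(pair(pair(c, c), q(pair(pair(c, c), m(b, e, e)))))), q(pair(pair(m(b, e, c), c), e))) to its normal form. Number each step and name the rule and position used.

1. m(b, pair(c, q(pair(pair(c, c), q(pair(pair(c, c), m(b, e, e)))))), q(pair(pair(m(b, e, c), c), e)))  →  q(pair(pair(m(b, e, c), c), e))   [R3 at ε]
2. q(pair(pair(m(b, e, c), c), e))  →  e   [R4 at ε]

e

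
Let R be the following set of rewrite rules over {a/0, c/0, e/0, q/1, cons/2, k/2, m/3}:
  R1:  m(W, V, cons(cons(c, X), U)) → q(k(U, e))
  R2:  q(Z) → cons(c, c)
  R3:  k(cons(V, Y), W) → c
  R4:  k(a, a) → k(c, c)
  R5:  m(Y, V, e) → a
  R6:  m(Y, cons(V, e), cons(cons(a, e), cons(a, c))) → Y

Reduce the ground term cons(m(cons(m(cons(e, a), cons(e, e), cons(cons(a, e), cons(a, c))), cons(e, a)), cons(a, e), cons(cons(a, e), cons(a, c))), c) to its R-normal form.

cons(cons(cons(e, a), cons(e, a)), c)

1. cons(m(cons(m(cons(e, a), cons(e, e), cons(cons(a, e), cons(a, c))), cons(e, a)), cons(a, e), cons(cons(a, e), cons(a, c))), c)  →  cons(cons(m(cons(e, a), cons(e, e), cons(cons(a, e), cons(a, c))), cons(e, a)), c)   [R6 at 1]
2. cons(cons(m(cons(e, a), cons(e, e), cons(cons(a, e), cons(a, c))), cons(e, a)), c)  →  cons(cons(cons(e, a), cons(e, a)), c)   [R6 at 1.1]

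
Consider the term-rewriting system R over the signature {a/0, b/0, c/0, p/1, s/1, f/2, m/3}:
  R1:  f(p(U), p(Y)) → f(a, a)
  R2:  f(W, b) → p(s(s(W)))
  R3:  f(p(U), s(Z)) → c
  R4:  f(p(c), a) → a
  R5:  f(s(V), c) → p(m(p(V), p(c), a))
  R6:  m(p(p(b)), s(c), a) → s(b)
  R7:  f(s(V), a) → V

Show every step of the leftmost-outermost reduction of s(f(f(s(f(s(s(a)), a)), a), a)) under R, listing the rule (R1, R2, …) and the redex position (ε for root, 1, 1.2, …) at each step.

s(a)

1. s(f(f(s(f(s(s(a)), a)), a), a))  →  s(f(f(s(s(a)), a), a))   [R7 at 1.1]
2. s(f(f(s(s(a)), a), a))  →  s(f(s(a), a))   [R7 at 1.1]
3. s(f(s(a), a))  →  s(a)   [R7 at 1]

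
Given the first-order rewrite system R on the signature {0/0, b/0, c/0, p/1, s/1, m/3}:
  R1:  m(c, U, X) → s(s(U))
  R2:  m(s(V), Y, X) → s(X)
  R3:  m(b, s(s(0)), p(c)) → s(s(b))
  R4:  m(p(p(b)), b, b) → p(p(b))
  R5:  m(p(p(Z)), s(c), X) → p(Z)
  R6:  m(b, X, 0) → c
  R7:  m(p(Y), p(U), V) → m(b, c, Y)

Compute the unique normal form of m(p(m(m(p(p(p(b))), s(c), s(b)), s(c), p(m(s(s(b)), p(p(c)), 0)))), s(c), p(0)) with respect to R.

p(b)

1. m(p(m(m(p(p(p(b))), s(c), s(b)), s(c), p(m(s(s(b)), p(p(c)), 0)))), s(c), p(0))  →  m(p(m(p(p(b)), s(c), p(m(s(s(b)), p(p(c)), 0)))), s(c), p(0))   [R5 at 1.1.1]
2. m(p(m(p(p(b)), s(c), p(m(s(s(b)), p(p(c)), 0)))), s(c), p(0))  →  m(p(p(b)), s(c), p(0))   [R5 at 1.1]
3. m(p(p(b)), s(c), p(0))  →  p(b)   [R5 at ε]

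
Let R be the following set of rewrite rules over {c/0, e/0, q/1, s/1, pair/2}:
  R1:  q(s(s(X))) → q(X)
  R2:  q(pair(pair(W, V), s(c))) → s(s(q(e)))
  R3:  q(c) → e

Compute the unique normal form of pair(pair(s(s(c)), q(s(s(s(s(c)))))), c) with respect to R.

1. pair(pair(s(s(c)), q(s(s(s(s(c)))))), c)  →  pair(pair(s(s(c)), q(s(s(c)))), c)   [R1 at 1.2]
2. pair(pair(s(s(c)), q(s(s(c)))), c)  →  pair(pair(s(s(c)), q(c)), c)   [R1 at 1.2]
3. pair(pair(s(s(c)), q(c)), c)  →  pair(pair(s(s(c)), e), c)   [R3 at 1.2]

pair(pair(s(s(c)), e), c)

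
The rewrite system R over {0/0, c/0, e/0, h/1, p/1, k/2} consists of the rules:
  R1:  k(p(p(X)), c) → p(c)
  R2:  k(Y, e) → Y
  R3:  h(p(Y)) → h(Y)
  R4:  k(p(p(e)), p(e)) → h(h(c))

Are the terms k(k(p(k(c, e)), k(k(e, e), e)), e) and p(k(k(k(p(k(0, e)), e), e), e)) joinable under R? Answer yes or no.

no — NF(t₁) = p(c), NF(t₂) = p(p(0))

Reduce t₁ = k(k(p(k(c, e)), k(k(e, e), e)), e):
1. k(k(p(k(c, e)), k(k(e, e), e)), e)  →  k(p(k(c, e)), k(k(e, e), e))   [R2 at ε]
2. k(p(k(c, e)), k(k(e, e), e))  →  k(p(c), k(k(e, e), e))   [R2 at 1.1]
3. k(p(c), k(k(e, e), e))  →  k(p(c), k(e, e))   [R2 at 2]
4. k(p(c), k(e, e))  →  k(p(c), e)   [R2 at 2]
5. k(p(c), e)  →  p(c)   [R2 at ε]

Reduce t₂ = p(k(k(k(p(k(0, e)), e), e), e)):
1. p(k(k(k(p(k(0, e)), e), e), e))  →  p(k(k(p(k(0, e)), e), e))   [R2 at 1]
2. p(k(k(p(k(0, e)), e), e))  →  p(k(p(k(0, e)), e))   [R2 at 1]
3. p(k(p(k(0, e)), e))  →  p(p(k(0, e)))   [R2 at 1]
4. p(p(k(0, e)))  →  p(p(0))   [R2 at 1.1]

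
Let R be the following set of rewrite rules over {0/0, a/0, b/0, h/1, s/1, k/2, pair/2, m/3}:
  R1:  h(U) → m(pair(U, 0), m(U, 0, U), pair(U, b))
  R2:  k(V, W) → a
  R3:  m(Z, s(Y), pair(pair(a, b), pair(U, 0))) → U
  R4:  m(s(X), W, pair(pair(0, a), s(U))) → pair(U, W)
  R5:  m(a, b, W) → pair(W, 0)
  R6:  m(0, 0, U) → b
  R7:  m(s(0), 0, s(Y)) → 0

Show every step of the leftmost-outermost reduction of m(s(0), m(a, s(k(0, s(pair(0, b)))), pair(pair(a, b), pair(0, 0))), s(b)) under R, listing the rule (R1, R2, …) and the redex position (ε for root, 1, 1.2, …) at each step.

0

1. m(s(0), m(a, s(k(0, s(pair(0, b)))), pair(pair(a, b), pair(0, 0))), s(b))  →  m(s(0), 0, s(b))   [R3 at 2]
2. m(s(0), 0, s(b))  →  0   [R7 at ε]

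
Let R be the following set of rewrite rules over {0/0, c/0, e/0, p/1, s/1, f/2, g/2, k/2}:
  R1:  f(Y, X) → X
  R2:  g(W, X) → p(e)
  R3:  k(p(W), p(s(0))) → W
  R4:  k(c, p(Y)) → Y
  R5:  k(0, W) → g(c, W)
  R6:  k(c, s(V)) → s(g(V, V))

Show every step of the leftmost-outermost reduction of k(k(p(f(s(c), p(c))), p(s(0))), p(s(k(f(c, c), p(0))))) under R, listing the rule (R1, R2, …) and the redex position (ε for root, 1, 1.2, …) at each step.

1. k(k(p(f(s(c), p(c))), p(s(0))), p(s(k(f(c, c), p(0)))))  →  k(f(s(c), p(c)), p(s(k(f(c, c), p(0)))))   [R3 at 1]
2. k(f(s(c), p(c)), p(s(k(f(c, c), p(0)))))  →  k(p(c), p(s(k(f(c, c), p(0)))))   [R1 at 1]
3. k(p(c), p(s(k(f(c, c), p(0)))))  →  k(p(c), p(s(k(c, p(0)))))   [R1 at 2.1.1.1]
4. k(p(c), p(s(k(c, p(0)))))  →  k(p(c), p(s(0)))   [R4 at 2.1.1]
5. k(p(c), p(s(0)))  →  c   [R3 at ε]

c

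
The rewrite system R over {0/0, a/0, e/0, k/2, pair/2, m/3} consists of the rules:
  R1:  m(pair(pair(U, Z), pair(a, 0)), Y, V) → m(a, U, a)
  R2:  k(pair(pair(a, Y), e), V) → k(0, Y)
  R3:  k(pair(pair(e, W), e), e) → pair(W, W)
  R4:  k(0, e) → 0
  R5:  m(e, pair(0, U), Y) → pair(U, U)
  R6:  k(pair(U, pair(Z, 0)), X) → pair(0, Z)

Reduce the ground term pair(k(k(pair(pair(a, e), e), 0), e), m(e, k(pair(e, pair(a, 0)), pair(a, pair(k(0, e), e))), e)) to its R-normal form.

pair(0, pair(a, a))

1. pair(k(k(pair(pair(a, e), e), 0), e), m(e, k(pair(e, pair(a, 0)), pair(a, pair(k(0, e), e))), e))  →  pair(k(k(0, e), e), m(e, k(pair(e, pair(a, 0)), pair(a, pair(k(0, e), e))), e))   [R2 at 1.1]
2. pair(k(k(0, e), e), m(e, k(pair(e, pair(a, 0)), pair(a, pair(k(0, e), e))), e))  →  pair(k(0, e), m(e, k(pair(e, pair(a, 0)), pair(a, pair(k(0, e), e))), e))   [R4 at 1.1]
3. pair(k(0, e), m(e, k(pair(e, pair(a, 0)), pair(a, pair(k(0, e), e))), e))  →  pair(0, m(e, k(pair(e, pair(a, 0)), pair(a, pair(k(0, e), e))), e))   [R4 at 1]
4. pair(0, m(e, k(pair(e, pair(a, 0)), pair(a, pair(k(0, e), e))), e))  →  pair(0, m(e, pair(0, a), e))   [R6 at 2.2]
5. pair(0, m(e, pair(0, a), e))  →  pair(0, pair(a, a))   [R5 at 2]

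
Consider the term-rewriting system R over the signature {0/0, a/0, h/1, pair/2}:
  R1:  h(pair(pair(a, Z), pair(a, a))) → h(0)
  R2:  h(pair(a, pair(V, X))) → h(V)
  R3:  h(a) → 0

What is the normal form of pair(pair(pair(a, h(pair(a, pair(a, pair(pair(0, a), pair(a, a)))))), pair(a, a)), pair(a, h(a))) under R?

1. pair(pair(pair(a, h(pair(a, pair(a, pair(pair(0, a), pair(a, a)))))), pair(a, a)), pair(a, h(a)))  →  pair(pair(pair(a, h(a)), pair(a, a)), pair(a, h(a)))   [R2 at 1.1.2]
2. pair(pair(pair(a, h(a)), pair(a, a)), pair(a, h(a)))  →  pair(pair(pair(a, 0), pair(a, a)), pair(a, h(a)))   [R3 at 1.1.2]
3. pair(pair(pair(a, 0), pair(a, a)), pair(a, h(a)))  →  pair(pair(pair(a, 0), pair(a, a)), pair(a, 0))   [R3 at 2.2]

pair(pair(pair(a, 0), pair(a, a)), pair(a, 0))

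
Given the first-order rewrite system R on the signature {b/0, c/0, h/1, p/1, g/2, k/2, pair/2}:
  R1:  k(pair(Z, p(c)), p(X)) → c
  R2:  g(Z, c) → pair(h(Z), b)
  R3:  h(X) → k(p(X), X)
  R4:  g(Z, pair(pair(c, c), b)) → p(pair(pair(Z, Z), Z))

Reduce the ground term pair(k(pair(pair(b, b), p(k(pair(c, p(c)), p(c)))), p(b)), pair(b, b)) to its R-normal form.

1. pair(k(pair(pair(b, b), p(k(pair(c, p(c)), p(c)))), p(b)), pair(b, b))  →  pair(k(pair(pair(b, b), p(c)), p(b)), pair(b, b))   [R1 at 1.1.2.1]
2. pair(k(pair(pair(b, b), p(c)), p(b)), pair(b, b))  →  pair(c, pair(b, b))   [R1 at 1]

pair(c, pair(b, b))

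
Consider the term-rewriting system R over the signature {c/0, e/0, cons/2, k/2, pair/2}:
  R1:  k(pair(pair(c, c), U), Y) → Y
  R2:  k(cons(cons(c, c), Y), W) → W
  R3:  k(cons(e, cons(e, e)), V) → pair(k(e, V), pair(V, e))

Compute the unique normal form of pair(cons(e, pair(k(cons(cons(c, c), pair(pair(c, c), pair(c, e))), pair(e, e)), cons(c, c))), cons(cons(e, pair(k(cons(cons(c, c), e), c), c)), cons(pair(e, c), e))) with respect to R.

1. pair(cons(e, pair(k(cons(cons(c, c), pair(pair(c, c), pair(c, e))), pair(e, e)), cons(c, c))), cons(cons(e, pair(k(cons(cons(c, c), e), c), c)), cons(pair(e, c), e)))  →  pair(cons(e, pair(pair(e, e), cons(c, c))), cons(cons(e, pair(k(cons(cons(c, c), e), c), c)), cons(pair(e, c), e)))   [R2 at 1.2.1]
2. pair(cons(e, pair(pair(e, e), cons(c, c))), cons(cons(e, pair(k(cons(cons(c, c), e), c), c)), cons(pair(e, c), e)))  →  pair(cons(e, pair(pair(e, e), cons(c, c))), cons(cons(e, pair(c, c)), cons(pair(e, c), e)))   [R2 at 2.1.2.1]

pair(cons(e, pair(pair(e, e), cons(c, c))), cons(cons(e, pair(c, c)), cons(pair(e, c), e)))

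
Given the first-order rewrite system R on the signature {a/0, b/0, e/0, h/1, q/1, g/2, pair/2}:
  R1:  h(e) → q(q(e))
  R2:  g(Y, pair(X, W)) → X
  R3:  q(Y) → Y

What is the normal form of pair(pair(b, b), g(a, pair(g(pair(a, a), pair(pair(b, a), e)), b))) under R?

1. pair(pair(b, b), g(a, pair(g(pair(a, a), pair(pair(b, a), e)), b)))  →  pair(pair(b, b), g(pair(a, a), pair(pair(b, a), e)))   [R2 at 2]
2. pair(pair(b, b), g(pair(a, a), pair(pair(b, a), e)))  →  pair(pair(b, b), pair(b, a))   [R2 at 2]

pair(pair(b, b), pair(b, a))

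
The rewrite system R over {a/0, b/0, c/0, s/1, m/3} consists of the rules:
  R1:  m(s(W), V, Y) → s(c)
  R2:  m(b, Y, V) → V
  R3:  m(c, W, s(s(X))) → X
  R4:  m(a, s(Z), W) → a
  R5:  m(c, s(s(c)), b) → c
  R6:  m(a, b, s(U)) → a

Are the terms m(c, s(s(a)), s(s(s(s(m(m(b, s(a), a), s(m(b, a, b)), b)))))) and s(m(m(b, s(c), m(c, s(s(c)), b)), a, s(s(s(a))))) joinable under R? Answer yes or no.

Reduce t₁ = m(c, s(s(a)), s(s(s(s(m(m(b, s(a), a), s(m(b, a, b)), b)))))):
1. m(c, s(s(a)), s(s(s(s(m(m(b, s(a), a), s(m(b, a, b)), b))))))  →  s(s(m(m(b, s(a), a), s(m(b, a, b)), b)))   [R3 at ε]
2. s(s(m(m(b, s(a), a), s(m(b, a, b)), b)))  →  s(s(m(a, s(m(b, a, b)), b)))   [R2 at 1.1.1]
3. s(s(m(a, s(m(b, a, b)), b)))  →  s(s(a))   [R4 at 1.1]

Reduce t₂ = s(m(m(b, s(c), m(c, s(s(c)), b)), a, s(s(s(a))))):
1. s(m(m(b, s(c), m(c, s(s(c)), b)), a, s(s(s(a)))))  →  s(m(m(c, s(s(c)), b), a, s(s(s(a)))))   [R2 at 1.1]
2. s(m(m(c, s(s(c)), b), a, s(s(s(a)))))  →  s(m(c, a, s(s(s(a)))))   [R5 at 1.1]
3. s(m(c, a, s(s(s(a)))))  →  s(s(a))   [R3 at 1]

yes — NF(t₁) = s(s(a)), NF(t₂) = s(s(a))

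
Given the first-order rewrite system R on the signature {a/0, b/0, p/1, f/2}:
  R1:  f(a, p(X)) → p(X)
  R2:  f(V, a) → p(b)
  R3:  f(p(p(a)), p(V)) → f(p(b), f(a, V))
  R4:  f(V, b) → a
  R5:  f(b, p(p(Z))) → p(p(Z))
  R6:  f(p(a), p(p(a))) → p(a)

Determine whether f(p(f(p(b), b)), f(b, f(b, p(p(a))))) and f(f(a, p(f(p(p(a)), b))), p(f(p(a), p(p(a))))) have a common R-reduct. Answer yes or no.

Reduce t₁ = f(p(f(p(b), b)), f(b, f(b, p(p(a))))):
1. f(p(f(p(b), b)), f(b, f(b, p(p(a)))))  →  f(p(a), f(b, f(b, p(p(a)))))   [R4 at 1.1]
2. f(p(a), f(b, f(b, p(p(a)))))  →  f(p(a), f(b, p(p(a))))   [R5 at 2.2]
3. f(p(a), f(b, p(p(a))))  →  f(p(a), p(p(a)))   [R5 at 2]
4. f(p(a), p(p(a)))  →  p(a)   [R6 at ε]

Reduce t₂ = f(f(a, p(f(p(p(a)), b))), p(f(p(a), p(p(a))))):
1. f(f(a, p(f(p(p(a)), b))), p(f(p(a), p(p(a)))))  →  f(p(f(p(p(a)), b)), p(f(p(a), p(p(a)))))   [R1 at 1]
2. f(p(f(p(p(a)), b)), p(f(p(a), p(p(a)))))  →  f(p(a), p(f(p(a), p(p(a)))))   [R4 at 1.1]
3. f(p(a), p(f(p(a), p(p(a)))))  →  f(p(a), p(p(a)))   [R6 at 2.1]
4. f(p(a), p(p(a)))  →  p(a)   [R6 at ε]

yes — NF(t₁) = p(a), NF(t₂) = p(a)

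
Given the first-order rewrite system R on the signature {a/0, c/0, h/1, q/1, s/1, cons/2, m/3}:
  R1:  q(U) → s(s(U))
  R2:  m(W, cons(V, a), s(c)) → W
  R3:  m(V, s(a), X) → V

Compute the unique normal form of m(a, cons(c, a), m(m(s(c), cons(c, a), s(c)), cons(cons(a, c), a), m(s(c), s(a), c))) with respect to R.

1. m(a, cons(c, a), m(m(s(c), cons(c, a), s(c)), cons(cons(a, c), a), m(s(c), s(a), c)))  →  m(a, cons(c, a), m(s(c), cons(cons(a, c), a), m(s(c), s(a), c)))   [R2 at 3.1]
2. m(a, cons(c, a), m(s(c), cons(cons(a, c), a), m(s(c), s(a), c)))  →  m(a, cons(c, a), m(s(c), cons(cons(a, c), a), s(c)))   [R3 at 3.3]
3. m(a, cons(c, a), m(s(c), cons(cons(a, c), a), s(c)))  →  m(a, cons(c, a), s(c))   [R2 at 3]
4. m(a, cons(c, a), s(c))  →  a   [R2 at ε]

a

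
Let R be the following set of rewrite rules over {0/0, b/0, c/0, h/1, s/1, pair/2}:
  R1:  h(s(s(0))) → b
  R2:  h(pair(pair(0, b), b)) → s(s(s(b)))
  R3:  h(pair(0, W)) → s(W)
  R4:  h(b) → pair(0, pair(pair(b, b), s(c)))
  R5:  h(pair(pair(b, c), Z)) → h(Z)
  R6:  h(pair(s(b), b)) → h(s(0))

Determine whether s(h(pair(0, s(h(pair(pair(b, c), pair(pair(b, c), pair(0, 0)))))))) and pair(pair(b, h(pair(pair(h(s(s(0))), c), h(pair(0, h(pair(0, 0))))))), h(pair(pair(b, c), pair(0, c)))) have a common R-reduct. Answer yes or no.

no — NF(t₁) = s(s(s(s(0)))), NF(t₂) = pair(pair(b, b), s(c))

Reduce t₁ = s(h(pair(0, s(h(pair(pair(b, c), pair(pair(b, c), pair(0, 0)))))))):
1. s(h(pair(0, s(h(pair(pair(b, c), pair(pair(b, c), pair(0, 0))))))))  →  s(s(s(h(pair(pair(b, c), pair(pair(b, c), pair(0, 0)))))))   [R3 at 1]
2. s(s(s(h(pair(pair(b, c), pair(pair(b, c), pair(0, 0)))))))  →  s(s(s(h(pair(pair(b, c), pair(0, 0))))))   [R5 at 1.1.1]
3. s(s(s(h(pair(pair(b, c), pair(0, 0))))))  →  s(s(s(h(pair(0, 0)))))   [R5 at 1.1.1]
4. s(s(s(h(pair(0, 0)))))  →  s(s(s(s(0))))   [R3 at 1.1.1]

Reduce t₂ = pair(pair(b, h(pair(pair(h(s(s(0))), c), h(pair(0, h(pair(0, 0))))))), h(pair(pair(b, c), pair(0, c)))):
1. pair(pair(b, h(pair(pair(h(s(s(0))), c), h(pair(0, h(pair(0, 0))))))), h(pair(pair(b, c), pair(0, c))))  →  pair(pair(b, h(pair(pair(b, c), h(pair(0, h(pair(0, 0))))))), h(pair(pair(b, c), pair(0, c))))   [R1 at 1.2.1.1.1]
2. pair(pair(b, h(pair(pair(b, c), h(pair(0, h(pair(0, 0))))))), h(pair(pair(b, c), pair(0, c))))  →  pair(pair(b, h(h(pair(0, h(pair(0, 0)))))), h(pair(pair(b, c), pair(0, c))))   [R5 at 1.2]
3. pair(pair(b, h(h(pair(0, h(pair(0, 0)))))), h(pair(pair(b, c), pair(0, c))))  →  pair(pair(b, h(s(h(pair(0, 0))))), h(pair(pair(b, c), pair(0, c))))   [R3 at 1.2.1]
4. pair(pair(b, h(s(h(pair(0, 0))))), h(pair(pair(b, c), pair(0, c))))  →  pair(pair(b, h(s(s(0)))), h(pair(pair(b, c), pair(0, c))))   [R3 at 1.2.1.1]
5. pair(pair(b, h(s(s(0)))), h(pair(pair(b, c), pair(0, c))))  →  pair(pair(b, b), h(pair(pair(b, c), pair(0, c))))   [R1 at 1.2]
6. pair(pair(b, b), h(pair(pair(b, c), pair(0, c))))  →  pair(pair(b, b), h(pair(0, c)))   [R5 at 2]
7. pair(pair(b, b), h(pair(0, c)))  →  pair(pair(b, b), s(c))   [R3 at 2]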